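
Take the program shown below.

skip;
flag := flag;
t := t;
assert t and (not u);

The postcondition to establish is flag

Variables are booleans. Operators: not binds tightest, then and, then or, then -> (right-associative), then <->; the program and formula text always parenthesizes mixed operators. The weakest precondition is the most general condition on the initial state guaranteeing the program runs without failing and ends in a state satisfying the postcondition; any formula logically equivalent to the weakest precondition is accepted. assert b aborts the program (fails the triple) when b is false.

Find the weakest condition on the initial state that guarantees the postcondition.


Working backward. After the program, flag must hold.
Before assert t and (not u): t and (not u) and flag
Before t := t: t and (not u) and flag
Before flag := flag: t and (not u) and flag
Before skip: t and (not u) and flag
Answer: WP = t and (not u) and flag


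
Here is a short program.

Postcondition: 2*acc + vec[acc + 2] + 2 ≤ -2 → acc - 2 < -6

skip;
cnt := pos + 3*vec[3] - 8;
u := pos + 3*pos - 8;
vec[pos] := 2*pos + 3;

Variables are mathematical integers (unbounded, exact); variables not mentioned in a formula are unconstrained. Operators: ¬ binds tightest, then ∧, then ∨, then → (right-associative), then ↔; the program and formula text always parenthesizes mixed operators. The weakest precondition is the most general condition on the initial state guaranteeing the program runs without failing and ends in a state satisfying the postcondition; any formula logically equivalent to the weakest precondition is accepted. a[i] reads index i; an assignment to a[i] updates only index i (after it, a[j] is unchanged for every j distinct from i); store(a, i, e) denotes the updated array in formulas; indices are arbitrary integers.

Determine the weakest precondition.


Working backward. After the program, the postcondition 2*acc + vec[acc + 2] + 2 ≤ -2 → acc - 2 < -6 must hold; in canonical form it is vec[acc + 2] + 2*acc ≤ -4 → acc < -4.
Before vec[pos] := 2*pos + 3: store(vec, pos, 2*pos + 3)[acc + 2] + 2*acc ≤ -4 → acc < -4
Before u := pos + 3*pos - 8: store(vec, pos, 2*pos + 3)[acc + 2] + 2*acc ≤ -4 → acc < -4
Before cnt := pos + 3*vec[3] - 8: store(vec, pos, 2*pos + 3)[acc + 2] + 2*acc ≤ -4 → acc < -4
Before skip: store(vec, pos, 2*pos + 3)[acc + 2] + 2*acc ≤ -4 → acc < -4
Answer: WP = store(vec, pos, 2*pos + 3)[acc + 2] + 2*acc ≤ -4 → acc < -4


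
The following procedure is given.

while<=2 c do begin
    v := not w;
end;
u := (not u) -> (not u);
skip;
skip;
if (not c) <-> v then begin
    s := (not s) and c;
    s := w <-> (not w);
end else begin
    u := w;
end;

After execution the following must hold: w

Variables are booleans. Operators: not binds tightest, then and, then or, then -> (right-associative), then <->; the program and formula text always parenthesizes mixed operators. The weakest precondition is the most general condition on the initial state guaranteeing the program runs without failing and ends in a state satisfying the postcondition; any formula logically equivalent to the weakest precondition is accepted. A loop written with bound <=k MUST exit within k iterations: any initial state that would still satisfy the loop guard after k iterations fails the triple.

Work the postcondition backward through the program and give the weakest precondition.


Working backward. After the program, w must hold.
Then branch requires w; else branch requires w.
Before the if: (((not c) <-> v) -> w) and ((not ((not c) <-> v)) -> w)
Before skip: (((not c) <-> v) -> w) and ((not ((not c) <-> v)) -> w)
Before skip: (((not c) <-> v) -> w) and ((not ((not c) <-> v)) -> w)
Before u := (not u) -> (not u): (((not c) <-> v) -> w) and ((not ((not c) <-> v)) -> w)
Before the loop (bound <=2), unroll the exhaustion recursion (WP_0 = exit-now case; WP_j = one more guarded iteration, up to j = 2):
  WP_0: (not c) and (((not c) <-> v) -> w) and ((not ((not c) <-> v)) -> w)
  WP_1: (c -> ((not c) and (((not c) <-> (not w)) -> w) and ((not ((not c) <-> (not w))) -> w))) and ((not c) -> ((((not c) <-> v) -> w) and ((not ((not c) <-> v)) -> w)))
  WP_2: (c -> ((c -> ((not c) and (((not c) <-> (not w)) -> w) and ((not ((not c) <-> (not w))) -> w))) and ((not c) -> ((((not c) <-> (not w)) -> w) and ((not ((not c) <-> (not w))) -> w))))) and ((not c) -> ((((not c) <-> v) -> w) and ((not ((not c) <-> v)) -> w)))
So before the loop: (c -> ((c -> ((not c) and (((not c) <-> (not w)) -> w) and ((not ((not c) <-> (not w))) -> w))) and ((not c) -> ((((not c) <-> (not w)) -> w) and ((not ((not c) <-> (not w))) -> w))))) and ((not c) -> ((((not c) <-> v) -> w) and ((not ((not c) <-> v)) -> w)))
Answer: WP = (c -> ((c -> ((not c) and (((not c) <-> (not w)) -> w) and ((not ((not c) <-> (not w))) -> w))) and ((not c) -> ((((not c) <-> (not w)) -> w) and ((not ((not c) <-> (not w))) -> w))))) and ((not c) -> ((((not c) <-> v) -> w) and ((not ((not c) <-> v)) -> w)))


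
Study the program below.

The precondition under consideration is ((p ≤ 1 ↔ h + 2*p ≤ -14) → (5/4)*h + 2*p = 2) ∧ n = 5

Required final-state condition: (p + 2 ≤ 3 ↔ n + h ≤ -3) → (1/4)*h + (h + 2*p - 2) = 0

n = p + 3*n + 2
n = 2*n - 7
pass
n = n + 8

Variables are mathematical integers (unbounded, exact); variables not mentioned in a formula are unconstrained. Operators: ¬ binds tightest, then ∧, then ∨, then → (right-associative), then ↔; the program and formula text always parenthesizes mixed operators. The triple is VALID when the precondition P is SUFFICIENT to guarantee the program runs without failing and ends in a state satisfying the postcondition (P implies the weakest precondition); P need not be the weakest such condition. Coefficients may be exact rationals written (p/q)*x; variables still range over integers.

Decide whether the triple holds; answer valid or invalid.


Working backward. After the program, the postcondition (p + 2 ≤ 3 ↔ n + h ≤ -3) → (1/4)*h + (h + 2*p - 2) = 0 must hold; in canonical form it is (p ≤ 1 ↔ h + n ≤ -3) → (5/4)*h + 2*p = 2.
Before n := n + 8: (p ≤ 1 ↔ h + n ≤ -11) → (5/4)*h + 2*p = 2
Before skip: (p ≤ 1 ↔ h + n ≤ -11) → (5/4)*h + 2*p = 2
Before n := 2*n - 7: (p ≤ 1 ↔ h + 2*n ≤ -4) → (5/4)*h + 2*p = 2
Before n := p + 3*n + 2: (p ≤ 1 ↔ h + 6*n + 2*p ≤ -8) → (5/4)*h + 2*p = 2
The weakest precondition is (p ≤ 1 ↔ h + 6*n + 2*p ≤ -8) → (5/4)*h + 2*p = 2.
Check whether ((p ≤ 1 ↔ h + 2*p ≤ -14) → (5/4)*h + 2*p = 2) ∧ n = 5 implies it.
Countermodel: at the initial state h = -18, n = 5, p = 2, the precondition holds but the weakest precondition fails.
Answer: invalid


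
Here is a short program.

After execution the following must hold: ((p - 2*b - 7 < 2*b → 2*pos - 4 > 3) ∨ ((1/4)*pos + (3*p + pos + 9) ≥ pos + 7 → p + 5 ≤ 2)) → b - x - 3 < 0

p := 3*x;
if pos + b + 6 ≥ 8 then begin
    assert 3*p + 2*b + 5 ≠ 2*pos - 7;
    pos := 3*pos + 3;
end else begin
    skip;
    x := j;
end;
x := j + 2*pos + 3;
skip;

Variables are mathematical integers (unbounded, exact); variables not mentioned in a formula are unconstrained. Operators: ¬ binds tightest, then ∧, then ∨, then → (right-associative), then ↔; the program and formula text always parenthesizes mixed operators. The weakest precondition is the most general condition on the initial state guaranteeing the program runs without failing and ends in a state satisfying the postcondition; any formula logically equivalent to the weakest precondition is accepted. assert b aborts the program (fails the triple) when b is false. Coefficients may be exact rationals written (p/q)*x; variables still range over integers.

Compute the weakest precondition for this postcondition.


Working backward. After the program, the postcondition ((p - 2*b - 7 < 2*b → 2*pos - 4 > 3) ∨ ((1/4)*pos + (3*p + pos + 9) ≥ pos + 7 → p + 5 ≤ 2)) → b - x - 3 < 0 must hold; in canonical form it is ((p < 4*b + 7 → 2*pos > 7) ∨ (3*p + (1/4)*pos ≥ -2 → p ≤ -3)) → b < x + 3.
Before skip: ((p < 4*b + 7 → 2*pos > 7) ∨ (3*p + (1/4)*pos ≥ -2 → p ≤ -3)) → b < x + 3
Before x := j + 2*pos + 3: ((p < 4*b + 7 → 2*pos > 7) ∨ (3*p + (1/4)*pos ≥ -2 → p ≤ -3)) → b < j + 2*pos + 6
Then branch requires 2*b + 3*p ≠ 2*pos - 12 ∧ (((p < 4*b + 7 → 6*pos > 1) ∨ (3*p + (3/4)*pos ≥ -11/4 → p ≤ -3)) → b < j + 6*pos + 12); else branch requires ((p < 4*b + 7 → 2*pos > 7) ∨ (3*p + (1/4)*pos ≥ -2 → p ≤ -3)) → b < j + 2*pos + 6.
Before the if: (b + pos ≥ 2 → (2*b + 3*p ≠ 2*pos - 12 ∧ (((p < 4*b + 7 → 6*pos > 1) ∨ (3*p + (3/4)*pos ≥ -11/4 → p ≤ -3)) → b < j + 6*pos + 12))) ∧ ((¬(b + pos ≥ 2)) → (((p < 4*b + 7 → 2*pos > 7) ∨ (3*p + (1/4)*pos ≥ -2 → p ≤ -3)) → b < j + 2*pos + 6))
Before p := 3*x: (b + pos ≥ 2 → (2*b + 9*x ≠ 2*pos - 12 ∧ (((3*x < 4*b + 7 → 6*pos > 1) ∨ ((3/4)*pos + 9*x ≥ -11/4 → 3*x ≤ -3)) → b < j + 6*pos + 12))) ∧ ((¬(b + pos ≥ 2)) → (((3*x < 4*b + 7 → 2*pos > 7) ∨ ((1/4)*pos + 9*x ≥ -2 → 3*x ≤ -3)) → b < j + 2*pos + 6))
Answer: WP = (b + pos ≥ 2 → (2*b + 9*x ≠ 2*pos - 12 ∧ (((3*x < 4*b + 7 → 6*pos > 1) ∨ ((3/4)*pos + 9*x ≥ -11/4 → 3*x ≤ -3)) → b < j + 6*pos + 12))) ∧ ((¬(b + pos ≥ 2)) → (((3*x < 4*b + 7 → 2*pos > 7) ∨ ((1/4)*pos + 9*x ≥ -2 → 3*x ≤ -3)) → b < j + 2*pos + 6))


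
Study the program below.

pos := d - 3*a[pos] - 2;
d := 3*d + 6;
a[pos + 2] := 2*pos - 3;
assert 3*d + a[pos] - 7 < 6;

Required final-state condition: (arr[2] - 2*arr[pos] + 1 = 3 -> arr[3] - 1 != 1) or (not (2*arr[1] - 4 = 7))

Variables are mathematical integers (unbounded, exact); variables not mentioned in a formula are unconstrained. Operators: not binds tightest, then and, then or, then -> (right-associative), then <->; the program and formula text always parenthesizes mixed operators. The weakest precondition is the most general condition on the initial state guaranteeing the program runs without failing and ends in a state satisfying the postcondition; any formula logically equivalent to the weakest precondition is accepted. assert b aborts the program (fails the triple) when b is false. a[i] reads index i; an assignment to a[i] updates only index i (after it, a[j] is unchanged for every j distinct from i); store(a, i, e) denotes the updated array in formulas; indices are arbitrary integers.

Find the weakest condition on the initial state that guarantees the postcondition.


Working backward. After the program, the postcondition (arr[2] - 2*arr[pos] + 1 = 3 -> arr[3] - 1 != 1) or (not (2*arr[1] - 4 = 7)) must hold; in canonical form it is (arr[2] = 2*arr[pos] + 2 -> arr[3] != 2) or (not (2*arr[1] = 11)).
Before assert 3*d + a[pos] - 7 < 6: a[pos] + 3*d < 13 and ((arr[2] = 2*arr[pos] + 2 -> arr[3] != 2) or (not (2*arr[1] = 11)))
Before a[pos + 2] := 2*pos - 3: store(a, pos + 2, 2*pos - 3)[pos] + 3*d < 13 and ((arr[2] = 2*arr[pos] + 2 -> arr[3] != 2) or (not (2*arr[1] = 11)))
Before d := 3*d + 6: store(a, pos + 2, 2*pos - 3)[pos] + 9*d < -5 and ((arr[2] = 2*arr[pos] + 2 -> arr[3] != 2) or (not (2*arr[1] = 11)))
Before pos := d - 3*a[pos] - 2: store(a, -3*a[pos] + d, -6*a[pos] + 2*d - 7)[-3*a[pos] + d - 2] + 9*d < -5 and ((arr[2] = 2*arr[-3*a[pos] + d - 2] + 2 -> arr[3] != 2) or (not (2*arr[1] = 11)))
Answer: WP = store(a, -3*a[pos] + d, -6*a[pos] + 2*d - 7)[-3*a[pos] + d - 2] + 9*d < -5 and ((arr[2] = 2*arr[-3*a[pos] + d - 2] + 2 -> arr[3] != 2) or (not (2*arr[1] = 11)))


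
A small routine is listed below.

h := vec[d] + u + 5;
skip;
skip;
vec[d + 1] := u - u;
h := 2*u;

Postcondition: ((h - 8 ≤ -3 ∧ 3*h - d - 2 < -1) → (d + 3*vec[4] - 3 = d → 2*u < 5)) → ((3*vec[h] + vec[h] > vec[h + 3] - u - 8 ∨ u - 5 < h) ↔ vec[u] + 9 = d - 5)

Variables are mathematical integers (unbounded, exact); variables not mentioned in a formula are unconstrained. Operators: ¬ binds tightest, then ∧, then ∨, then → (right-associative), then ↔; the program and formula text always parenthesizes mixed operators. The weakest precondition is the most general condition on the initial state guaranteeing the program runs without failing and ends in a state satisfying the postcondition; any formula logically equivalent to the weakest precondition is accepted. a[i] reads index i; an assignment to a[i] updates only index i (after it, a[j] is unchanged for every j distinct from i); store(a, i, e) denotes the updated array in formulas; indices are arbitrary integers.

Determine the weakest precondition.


Working backward. After the program, the postcondition ((h - 8 ≤ -3 ∧ 3*h - d - 2 < -1) → (d + 3*vec[4] - 3 = d → 2*u < 5)) → ((3*vec[h] + vec[h] > vec[h + 3] - u - 8 ∨ u - 5 < h) ↔ vec[u] + 9 = d - 5) must hold; in canonical form it is ((h ≤ 5 ∧ 3*h < d + 1) → (3*vec[4] = 3 → 2*u < 5)) → ((4*vec[h] + u > vec[h + 3] - 8 ∨ u < h + 5) ↔ vec[u] = d - 14).
Before h := 2*u: ((2*u ≤ 5 ∧ 6*u < d + 1) → (3*vec[4] = 3 → 2*u < 5)) → ((4*vec[2*u] + u > vec[2*u + 3] - 8 ∨ u > -5) ↔ vec[u] = d - 14)
Before vec[d + 1] := u - u: ((2*u ≤ 5 ∧ 6*u < d + 1) → (3*store(vec, d + 1, 0)[4] = 3 → 2*u < 5)) → ((4*store(vec, d + 1, 0)[2*u] + u > store(vec, d + 1, 0)[2*u + 3] - 8 ∨ u > -5) ↔ store(vec, d + 1, 0)[u] = d - 14)
Before skip: ((2*u ≤ 5 ∧ 6*u < d + 1) → (3*store(vec, d + 1, 0)[4] = 3 → 2*u < 5)) → ((4*store(vec, d + 1, 0)[2*u] + u > store(vec, d + 1, 0)[2*u + 3] - 8 ∨ u > -5) ↔ store(vec, d + 1, 0)[u] = d - 14)
Before skip: ((2*u ≤ 5 ∧ 6*u < d + 1) → (3*store(vec, d + 1, 0)[4] = 3 → 2*u < 5)) → ((4*store(vec, d + 1, 0)[2*u] + u > store(vec, d + 1, 0)[2*u + 3] - 8 ∨ u > -5) ↔ store(vec, d + 1, 0)[u] = d - 14)
Before h := vec[d] + u + 5: ((2*u ≤ 5 ∧ 6*u < d + 1) → (3*store(vec, d + 1, 0)[4] = 3 → 2*u < 5)) → ((4*store(vec, d + 1, 0)[2*u] + u > store(vec, d + 1, 0)[2*u + 3] - 8 ∨ u > -5) ↔ store(vec, d + 1, 0)[u] = d - 14)
Answer: WP = ((2*u ≤ 5 ∧ 6*u < d + 1) → (3*store(vec, d + 1, 0)[4] = 3 → 2*u < 5)) → ((4*store(vec, d + 1, 0)[2*u] + u > store(vec, d + 1, 0)[2*u + 3] - 8 ∨ u > -5) ↔ store(vec, d + 1, 0)[u] = d - 14)


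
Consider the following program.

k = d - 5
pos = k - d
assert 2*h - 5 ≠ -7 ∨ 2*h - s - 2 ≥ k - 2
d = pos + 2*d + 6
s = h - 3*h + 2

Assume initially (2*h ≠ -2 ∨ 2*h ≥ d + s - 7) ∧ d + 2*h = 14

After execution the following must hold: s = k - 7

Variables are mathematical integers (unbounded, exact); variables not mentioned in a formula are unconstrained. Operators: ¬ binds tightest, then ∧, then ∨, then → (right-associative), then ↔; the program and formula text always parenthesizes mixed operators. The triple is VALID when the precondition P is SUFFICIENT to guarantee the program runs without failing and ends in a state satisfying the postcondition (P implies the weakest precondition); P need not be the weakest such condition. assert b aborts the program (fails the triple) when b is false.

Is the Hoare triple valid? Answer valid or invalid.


Working backward. After the program, s = k - 7 must hold.
Before s := h - 3*h + 2: 2*h + k = 9
Before d := pos + 2*d + 6: 2*h + k = 9
Before assert 2*h - 5 ≠ -7 ∨ 2*h - s - 2 ≥ k - 2: (2*h ≠ -2 ∨ 2*h ≥ k + s) ∧ 2*h + k = 9
Before pos := k - d: (2*h ≠ -2 ∨ 2*h ≥ k + s) ∧ 2*h + k = 9
Before k := d - 5: (2*h ≠ -2 ∨ 2*h ≥ d + s - 5) ∧ d + 2*h = 14
The weakest precondition is (2*h ≠ -2 ∨ 2*h ≥ d + s - 5) ∧ d + 2*h = 14.
Check whether (2*h ≠ -2 ∨ 2*h ≥ d + s - 7) ∧ d + 2*h = 14 implies it.
Countermodel: at the initial state d = 16, h = -1, s = -12, the precondition holds but the weakest precondition fails.
Answer: invalid


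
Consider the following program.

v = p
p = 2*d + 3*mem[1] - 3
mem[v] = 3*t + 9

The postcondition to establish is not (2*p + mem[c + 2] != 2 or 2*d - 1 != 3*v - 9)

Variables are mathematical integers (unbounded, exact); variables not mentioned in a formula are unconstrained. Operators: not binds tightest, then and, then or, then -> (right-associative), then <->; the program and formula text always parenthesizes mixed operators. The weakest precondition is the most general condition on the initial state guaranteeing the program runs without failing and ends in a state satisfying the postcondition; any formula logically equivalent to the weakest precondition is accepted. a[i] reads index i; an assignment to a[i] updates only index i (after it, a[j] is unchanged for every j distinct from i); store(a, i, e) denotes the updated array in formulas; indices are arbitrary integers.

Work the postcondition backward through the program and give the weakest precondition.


Working backward. After the program, the postcondition not (2*p + mem[c + 2] != 2 or 2*d - 1 != 3*v - 9) must hold; in canonical form it is not (mem[c + 2] + 2*p != 2 or 2*d != 3*v - 8).
Before mem[v] := 3*t + 9: not (store(mem, v, 3*t + 9)[c + 2] + 2*p != 2 or 2*d != 3*v - 8)
Before p := 2*d + 3*mem[1] - 3: not (6*mem[1] + store(mem, v, 3*t + 9)[c + 2] + 4*d != 8 or 2*d != 3*v - 8)
Before v := p: not (6*mem[1] + store(mem, p, 3*t + 9)[c + 2] + 4*d != 8 or 2*d != 3*p - 8)
Answer: WP = not (6*mem[1] + store(mem, p, 3*t + 9)[c + 2] + 4*d != 8 or 2*d != 3*p - 8)


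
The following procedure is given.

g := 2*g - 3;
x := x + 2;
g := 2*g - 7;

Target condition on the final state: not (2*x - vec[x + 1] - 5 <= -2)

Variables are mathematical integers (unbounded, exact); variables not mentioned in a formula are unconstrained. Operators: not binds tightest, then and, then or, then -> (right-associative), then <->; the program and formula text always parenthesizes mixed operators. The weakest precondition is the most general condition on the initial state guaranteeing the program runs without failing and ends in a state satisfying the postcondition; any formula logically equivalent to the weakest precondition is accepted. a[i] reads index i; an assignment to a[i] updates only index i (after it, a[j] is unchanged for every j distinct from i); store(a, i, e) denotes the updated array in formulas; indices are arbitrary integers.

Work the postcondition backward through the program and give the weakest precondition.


Working backward. After the program, the postcondition not (2*x - vec[x + 1] - 5 <= -2) must hold; in canonical form it is not (2*x <= vec[x + 1] + 3).
Before g := 2*g - 7: not (2*x <= vec[x + 1] + 3)
Before x := x + 2: not (2*x <= vec[x + 3] - 1)
Before g := 2*g - 3: not (2*x <= vec[x + 3] - 1)
Answer: WP = not (2*x <= vec[x + 3] - 1)


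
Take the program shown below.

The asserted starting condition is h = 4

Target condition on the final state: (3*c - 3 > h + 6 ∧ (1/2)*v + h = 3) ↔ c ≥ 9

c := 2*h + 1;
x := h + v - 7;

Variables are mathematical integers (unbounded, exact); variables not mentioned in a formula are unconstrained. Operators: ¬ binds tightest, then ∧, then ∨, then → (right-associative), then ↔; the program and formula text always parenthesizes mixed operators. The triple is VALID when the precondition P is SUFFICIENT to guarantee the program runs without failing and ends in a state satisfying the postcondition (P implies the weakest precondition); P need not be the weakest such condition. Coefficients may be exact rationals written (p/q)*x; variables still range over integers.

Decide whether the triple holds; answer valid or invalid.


Working backward. After the program, the postcondition (3*c - 3 > h + 6 ∧ (1/2)*v + h = 3) ↔ c ≥ 9 must hold; in canonical form it is (3*c > h + 9 ∧ h + (1/2)*v = 3) ↔ c ≥ 9.
Before x := h + v - 7: (3*c > h + 9 ∧ h + (1/2)*v = 3) ↔ c ≥ 9
Before c := 2*h + 1: (5*h > 6 ∧ h + (1/2)*v = 3) ↔ 2*h ≥ 8
The weakest precondition is (5*h > 6 ∧ h + (1/2)*v = 3) ↔ 2*h ≥ 8.
Check whether h = 4 implies it.
Countermodel: at the initial state h = 4, v = -1, the precondition holds but the weakest precondition fails.
Answer: invalid


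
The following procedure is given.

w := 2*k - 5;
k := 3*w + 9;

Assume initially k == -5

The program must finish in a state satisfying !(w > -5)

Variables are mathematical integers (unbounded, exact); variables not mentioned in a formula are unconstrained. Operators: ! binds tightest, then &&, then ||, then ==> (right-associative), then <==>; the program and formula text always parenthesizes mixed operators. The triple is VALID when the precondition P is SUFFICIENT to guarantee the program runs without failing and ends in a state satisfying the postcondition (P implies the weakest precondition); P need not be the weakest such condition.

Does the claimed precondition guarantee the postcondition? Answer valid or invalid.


Working backward. After the program, !(w > -5) must hold.
Before k := 3*w + 9: !(w > -5)
Before w := 2*k - 5: !(2*k > 0)
The weakest precondition is !(2*k > 0).
Check whether k == -5 implies it.
Every state satisfying the precondition satisfies the weakest precondition: the implication holds.
Answer: valid


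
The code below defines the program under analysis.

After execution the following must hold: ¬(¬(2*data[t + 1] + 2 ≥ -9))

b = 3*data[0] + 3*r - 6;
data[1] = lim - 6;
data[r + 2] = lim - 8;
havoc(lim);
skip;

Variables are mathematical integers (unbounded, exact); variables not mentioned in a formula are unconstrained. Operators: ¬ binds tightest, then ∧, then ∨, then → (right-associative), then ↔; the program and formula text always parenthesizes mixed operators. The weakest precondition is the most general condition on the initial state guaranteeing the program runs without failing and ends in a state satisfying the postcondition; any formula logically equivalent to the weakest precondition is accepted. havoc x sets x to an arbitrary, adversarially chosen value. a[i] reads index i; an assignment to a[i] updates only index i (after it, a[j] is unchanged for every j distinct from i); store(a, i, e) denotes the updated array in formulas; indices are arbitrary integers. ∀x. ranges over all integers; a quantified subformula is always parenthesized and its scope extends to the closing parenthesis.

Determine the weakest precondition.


Working backward. After the program, the postcondition ¬(¬(2*data[t + 1] + 2 ≥ -9)) must hold; in canonical form it is 2*data[t + 1] ≥ -11.
Before skip: 2*data[t + 1] ≥ -11
Before havoc lim: 2*data[t + 1] ≥ -11
Before data[r + 2] := lim - 8: 2*store(data, r + 2, lim - 8)[t + 1] ≥ -11
Before data[1] := lim - 6: 2*store(store(data, 1, lim - 6), r + 2, lim - 8)[t + 1] ≥ -11
Before b := 3*data[0] + 3*r - 6: 2*store(store(data, 1, lim - 6), r + 2, lim - 8)[t + 1] ≥ -11
Answer: WP = 2*store(store(data, 1, lim - 6), r + 2, lim - 8)[t + 1] ≥ -11


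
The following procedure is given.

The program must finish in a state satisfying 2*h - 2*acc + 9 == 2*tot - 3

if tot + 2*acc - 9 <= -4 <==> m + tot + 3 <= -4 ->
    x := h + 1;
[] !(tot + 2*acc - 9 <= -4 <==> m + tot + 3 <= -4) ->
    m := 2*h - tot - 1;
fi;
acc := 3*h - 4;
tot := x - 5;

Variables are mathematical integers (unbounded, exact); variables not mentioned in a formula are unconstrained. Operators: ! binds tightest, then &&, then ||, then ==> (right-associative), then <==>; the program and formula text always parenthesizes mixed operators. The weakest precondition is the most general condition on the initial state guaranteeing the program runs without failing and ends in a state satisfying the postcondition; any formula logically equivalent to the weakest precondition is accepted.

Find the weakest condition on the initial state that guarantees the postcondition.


Working backward. After the program, the postcondition 2*h - 2*acc + 9 == 2*tot - 3 must hold; in canonical form it is 2*h == 2*acc + 2*tot - 12.
Before tot := x - 5: 2*h == 2*acc + 2*x - 22
Before acc := 3*h - 4: 4*h + 2*x == 30
Then branch requires 6*h == 28; else branch requires 4*h + 2*x == 30.
Before the if: ((2*acc + tot <= 5 <==> m + tot <= -7) ==> 6*h == 28) && ((!(2*acc + tot <= 5 <==> m + tot <= -7)) ==> 4*h + 2*x == 30)
Answer: WP = ((2*acc + tot <= 5 <==> m + tot <= -7) ==> 6*h == 28) && ((!(2*acc + tot <= 5 <==> m + tot <= -7)) ==> 4*h + 2*x == 30)


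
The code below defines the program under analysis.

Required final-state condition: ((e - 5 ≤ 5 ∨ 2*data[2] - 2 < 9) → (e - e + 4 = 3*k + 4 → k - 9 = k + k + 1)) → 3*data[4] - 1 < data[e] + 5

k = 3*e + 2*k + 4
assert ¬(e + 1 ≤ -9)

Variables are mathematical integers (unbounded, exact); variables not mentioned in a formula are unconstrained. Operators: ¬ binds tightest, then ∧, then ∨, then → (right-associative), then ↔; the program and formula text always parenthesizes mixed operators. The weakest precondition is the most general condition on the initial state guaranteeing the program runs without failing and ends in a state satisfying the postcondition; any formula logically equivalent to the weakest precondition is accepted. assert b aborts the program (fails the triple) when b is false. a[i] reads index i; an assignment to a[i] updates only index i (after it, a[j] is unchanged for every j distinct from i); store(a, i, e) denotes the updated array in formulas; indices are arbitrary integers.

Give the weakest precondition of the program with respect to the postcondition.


Working backward. After the program, the postcondition ((e - 5 ≤ 5 ∨ 2*data[2] - 2 < 9) → (e - e + 4 = 3*k + 4 → k - 9 = k + k + 1)) → 3*data[4] - 1 < data[e] + 5 must hold; in canonical form it is ((e ≤ 10 ∨ 2*data[2] < 11) → (3*k = 0 → k = -10)) → 3*data[4] < data[e] + 6.
Before assert ¬(e + 1 ≤ -9): (¬(e ≤ -10)) ∧ (((e ≤ 10 ∨ 2*data[2] < 11) → (3*k = 0 → k = -10)) → 3*data[4] < data[e] + 6)
Before k := 3*e + 2*k + 4: (¬(e ≤ -10)) ∧ (((e ≤ 10 ∨ 2*data[2] < 11) → (9*e + 6*k = -12 → 3*e + 2*k = -14)) → 3*data[4] < data[e] + 6)
Answer: WP = (¬(e ≤ -10)) ∧ (((e ≤ 10 ∨ 2*data[2] < 11) → (9*e + 6*k = -12 → 3*e + 2*k = -14)) → 3*data[4] < data[e] + 6)


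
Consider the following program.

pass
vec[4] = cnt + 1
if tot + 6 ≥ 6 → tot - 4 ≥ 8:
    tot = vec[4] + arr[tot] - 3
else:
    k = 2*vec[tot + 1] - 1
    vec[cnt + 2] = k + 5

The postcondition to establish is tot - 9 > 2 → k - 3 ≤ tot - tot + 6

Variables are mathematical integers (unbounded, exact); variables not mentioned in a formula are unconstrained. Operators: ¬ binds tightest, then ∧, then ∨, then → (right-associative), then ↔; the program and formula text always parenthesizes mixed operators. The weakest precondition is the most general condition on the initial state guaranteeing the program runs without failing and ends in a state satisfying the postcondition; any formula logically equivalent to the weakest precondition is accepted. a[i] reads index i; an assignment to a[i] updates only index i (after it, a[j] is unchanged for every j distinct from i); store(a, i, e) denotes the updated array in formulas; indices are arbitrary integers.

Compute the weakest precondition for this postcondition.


Working backward. After the program, the postcondition tot - 9 > 2 → k - 3 ≤ tot - tot + 6 must hold; in canonical form it is tot > 11 → k ≤ 9.
Then branch requires arr[tot] + vec[4] > 14 → k ≤ 9; else branch requires tot > 11 → 2*vec[tot + 1] ≤ 10.
Before the if: ((tot ≥ 0 → tot ≥ 12) → (arr[tot] + vec[4] > 14 → k ≤ 9)) ∧ ((¬(tot ≥ 0 → tot ≥ 12)) → (tot > 11 → 2*vec[tot + 1] ≤ 10))
Before vec[4] := cnt + 1: ((tot ≥ 0 → tot ≥ 12) → (arr[tot] + cnt > 13 → k ≤ 9)) ∧ ((¬(tot ≥ 0 → tot ≥ 12)) → (tot > 11 → 2*store(vec, 4, cnt + 1)[tot + 1] ≤ 10))
Before skip: ((tot ≥ 0 → tot ≥ 12) → (arr[tot] + cnt > 13 → k ≤ 9)) ∧ ((¬(tot ≥ 0 → tot ≥ 12)) → (tot > 11 → 2*store(vec, 4, cnt + 1)[tot + 1] ≤ 10))
Answer: WP = ((tot ≥ 0 → tot ≥ 12) → (arr[tot] + cnt > 13 → k ≤ 9)) ∧ ((¬(tot ≥ 0 → tot ≥ 12)) → (tot > 11 → 2*store(vec, 4, cnt + 1)[tot + 1] ≤ 10))


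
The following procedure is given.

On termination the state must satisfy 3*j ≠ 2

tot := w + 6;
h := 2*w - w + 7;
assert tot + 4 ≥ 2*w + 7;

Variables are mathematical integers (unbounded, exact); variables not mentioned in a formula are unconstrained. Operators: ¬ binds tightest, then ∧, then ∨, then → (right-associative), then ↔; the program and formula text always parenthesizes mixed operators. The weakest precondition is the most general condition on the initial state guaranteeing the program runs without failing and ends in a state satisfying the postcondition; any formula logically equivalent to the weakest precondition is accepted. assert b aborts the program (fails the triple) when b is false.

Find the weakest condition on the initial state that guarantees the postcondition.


Working backward. After the program, 3*j ≠ 2 must hold.
Before assert tot + 4 ≥ 2*w + 7: tot ≥ 2*w + 3 ∧ 3*j ≠ 2
Before h := 2*w - w + 7: tot ≥ 2*w + 3 ∧ 3*j ≠ 2
Before tot := w + 6: w ≤ 3 ∧ 3*j ≠ 2
Answer: WP = w ≤ 3 ∧ 3*j ≠ 2


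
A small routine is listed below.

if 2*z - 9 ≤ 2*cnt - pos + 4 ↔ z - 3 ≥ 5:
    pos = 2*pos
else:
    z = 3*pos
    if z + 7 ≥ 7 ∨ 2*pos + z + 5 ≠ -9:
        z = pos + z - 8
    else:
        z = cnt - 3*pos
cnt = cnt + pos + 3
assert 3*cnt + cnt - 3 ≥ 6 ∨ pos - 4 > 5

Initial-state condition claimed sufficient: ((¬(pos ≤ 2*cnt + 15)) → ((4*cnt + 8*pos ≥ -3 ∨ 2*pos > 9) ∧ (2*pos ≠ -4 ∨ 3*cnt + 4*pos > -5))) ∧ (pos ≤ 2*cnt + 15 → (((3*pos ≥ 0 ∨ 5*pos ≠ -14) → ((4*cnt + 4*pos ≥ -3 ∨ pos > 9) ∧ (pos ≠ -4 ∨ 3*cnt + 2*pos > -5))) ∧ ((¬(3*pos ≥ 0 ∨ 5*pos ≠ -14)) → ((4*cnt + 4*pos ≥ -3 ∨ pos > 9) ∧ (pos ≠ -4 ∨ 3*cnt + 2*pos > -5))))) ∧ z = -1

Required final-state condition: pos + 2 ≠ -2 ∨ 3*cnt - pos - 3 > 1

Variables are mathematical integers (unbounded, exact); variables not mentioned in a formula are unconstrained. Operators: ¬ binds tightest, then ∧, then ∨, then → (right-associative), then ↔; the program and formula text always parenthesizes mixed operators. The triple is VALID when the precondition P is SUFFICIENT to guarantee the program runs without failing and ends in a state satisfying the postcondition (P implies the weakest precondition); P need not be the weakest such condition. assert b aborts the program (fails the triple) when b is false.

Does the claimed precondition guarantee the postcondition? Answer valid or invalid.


Working backward. After the program, the postcondition pos + 2 ≠ -2 ∨ 3*cnt - pos - 3 > 1 must hold; in canonical form it is pos ≠ -4 ∨ 3*cnt > pos + 4.
Before assert 3*cnt + cnt - 3 ≥ 6 ∨ pos - 4 > 5: (4*cnt ≥ 9 ∨ pos > 9) ∧ (pos ≠ -4 ∨ 3*cnt > pos + 4)
Before cnt := cnt + pos + 3: (4*cnt + 4*pos ≥ -3 ∨ pos > 9) ∧ (pos ≠ -4 ∨ 3*cnt + 2*pos > -5)
Then branch requires (4*cnt + 8*pos ≥ -3 ∨ 2*pos > 9) ∧ (2*pos ≠ -4 ∨ 3*cnt + 4*pos > -5); else branch requires ((3*pos ≥ 0 ∨ 5*pos ≠ -14) → ((4*cnt + 4*pos ≥ -3 ∨ pos > 9) ∧ (pos ≠ -4 ∨ 3*cnt + 2*pos > -5))) ∧ ((¬(3*pos ≥ 0 ∨ 5*pos ≠ -14)) → ((4*cnt + 4*pos ≥ -3 ∨ pos > 9) ∧ (pos ≠ -4 ∨ 3*cnt + 2*pos > -5))).
Before the if: ((pos + 2*z ≤ 2*cnt + 13 ↔ z ≥ 8) → ((4*cnt + 8*pos ≥ -3 ∨ 2*pos > 9) ∧ (2*pos ≠ -4 ∨ 3*cnt + 4*pos > -5))) ∧ ((¬(pos + 2*z ≤ 2*cnt + 13 ↔ z ≥ 8)) → (((3*pos ≥ 0 ∨ 5*pos ≠ -14) → ((4*cnt + 4*pos ≥ -3 ∨ pos > 9) ∧ (pos ≠ -4 ∨ 3*cnt + 2*pos > -5))) ∧ ((¬(3*pos ≥ 0 ∨ 5*pos ≠ -14)) → ((4*cnt + 4*pos ≥ -3 ∨ pos > 9) ∧ (pos ≠ -4 ∨ 3*cnt + 2*pos > -5)))))
The weakest precondition is ((pos + 2*z ≤ 2*cnt + 13 ↔ z ≥ 8) → ((4*cnt + 8*pos ≥ -3 ∨ 2*pos > 9) ∧ (2*pos ≠ -4 ∨ 3*cnt + 4*pos > -5))) ∧ ((¬(pos + 2*z ≤ 2*cnt + 13 ↔ z ≥ 8)) → (((3*pos ≥ 0 ∨ 5*pos ≠ -14) → ((4*cnt + 4*pos ≥ -3 ∨ pos > 9) ∧ (pos ≠ -4 ∨ 3*cnt + 2*pos > -5))) ∧ ((¬(3*pos ≥ 0 ∨ 5*pos ≠ -14)) → ((4*cnt + 4*pos ≥ -3 ∨ pos > 9) ∧ (pos ≠ -4 ∨ 3*cnt + 2*pos > -5))))).
Check whether ((¬(pos ≤ 2*cnt + 15)) → ((4*cnt + 8*pos ≥ -3 ∨ 2*pos > 9) ∧ (2*pos ≠ -4 ∨ 3*cnt + 4*pos > -5))) ∧ (pos ≤ 2*cnt + 15 → (((3*pos ≥ 0 ∨ 5*pos ≠ -14) → ((4*cnt + 4*pos ≥ -3 ∨ pos > 9) ∧ (pos ≠ -4 ∨ 3*cnt + 2*pos > -5))) ∧ ((¬(3*pos ≥ 0 ∨ 5*pos ≠ -14)) → ((4*cnt + 4*pos ≥ -3 ∨ pos > 9) ∧ (pos ≠ -4 ∨ 3*cnt + 2*pos > -5))))) ∧ z = -1 implies it.
Every state satisfying the precondition satisfies the weakest precondition: the implication holds.
Answer: valid


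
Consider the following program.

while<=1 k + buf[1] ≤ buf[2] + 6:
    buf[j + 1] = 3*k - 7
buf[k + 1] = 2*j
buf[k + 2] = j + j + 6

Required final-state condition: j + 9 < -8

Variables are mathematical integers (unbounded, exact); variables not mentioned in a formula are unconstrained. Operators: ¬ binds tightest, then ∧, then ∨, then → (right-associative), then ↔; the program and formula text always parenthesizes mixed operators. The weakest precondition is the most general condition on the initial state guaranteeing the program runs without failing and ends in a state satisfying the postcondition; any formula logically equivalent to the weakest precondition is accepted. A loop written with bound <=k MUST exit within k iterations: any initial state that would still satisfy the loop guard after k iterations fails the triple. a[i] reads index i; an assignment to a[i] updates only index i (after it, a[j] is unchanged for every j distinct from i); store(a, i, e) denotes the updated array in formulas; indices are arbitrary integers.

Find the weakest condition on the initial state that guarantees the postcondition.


Working backward. After the program, the postcondition j + 9 < -8 must hold; in canonical form it is j < -17.
Before buf[k + 2] := j + j + 6: j < -17
Before buf[k + 1] := 2*j: j < -17
Before the loop (bound <=1), unroll the exhaustion recursion (WP_0 = exit-now case; WP_j = one more guarded iteration, up to j = 1):
  WP_0: (¬(buf[1] + k ≤ buf[2] + 6)) ∧ j < -17
  WP_1: (buf[1] + k ≤ buf[2] + 6 → ((¬(store(buf, j + 1, 3*k - 7)[1] + k ≤ store(buf, j + 1, 3*k - 7)[2] + 6)) ∧ j < -17)) ∧ ((¬(buf[1] + k ≤ buf[2] + 6)) → j < -17)
So before the loop: (buf[1] + k ≤ buf[2] + 6 → ((¬(store(buf, j + 1, 3*k - 7)[1] + k ≤ store(buf, j + 1, 3*k - 7)[2] + 6)) ∧ j < -17)) ∧ ((¬(buf[1] + k ≤ buf[2] + 6)) → j < -17)
Answer: WP = (buf[1] + k ≤ buf[2] + 6 → ((¬(store(buf, j + 1, 3*k - 7)[1] + k ≤ store(buf, j + 1, 3*k - 7)[2] + 6)) ∧ j < -17)) ∧ ((¬(buf[1] + k ≤ buf[2] + 6)) → j < -17)


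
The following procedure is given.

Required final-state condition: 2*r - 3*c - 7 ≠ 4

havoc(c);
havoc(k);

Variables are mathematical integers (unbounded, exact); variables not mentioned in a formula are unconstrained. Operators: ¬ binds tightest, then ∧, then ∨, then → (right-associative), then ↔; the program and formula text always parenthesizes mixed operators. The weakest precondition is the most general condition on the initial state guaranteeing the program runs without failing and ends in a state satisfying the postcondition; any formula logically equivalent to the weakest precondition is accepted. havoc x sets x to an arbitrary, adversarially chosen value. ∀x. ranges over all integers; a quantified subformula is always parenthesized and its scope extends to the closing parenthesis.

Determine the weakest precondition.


Working backward. After the program, the postcondition 2*r - 3*c - 7 ≠ 4 must hold; in canonical form it is 2*r ≠ 3*c + 11.
Before havoc k: 2*r ≠ 3*c + 11
Before havoc c: ∀c_1. 2*r ≠ 3*c_1 + 11
Answer: WP = ∀c_1. 2*r ≠ 3*c_1 + 11


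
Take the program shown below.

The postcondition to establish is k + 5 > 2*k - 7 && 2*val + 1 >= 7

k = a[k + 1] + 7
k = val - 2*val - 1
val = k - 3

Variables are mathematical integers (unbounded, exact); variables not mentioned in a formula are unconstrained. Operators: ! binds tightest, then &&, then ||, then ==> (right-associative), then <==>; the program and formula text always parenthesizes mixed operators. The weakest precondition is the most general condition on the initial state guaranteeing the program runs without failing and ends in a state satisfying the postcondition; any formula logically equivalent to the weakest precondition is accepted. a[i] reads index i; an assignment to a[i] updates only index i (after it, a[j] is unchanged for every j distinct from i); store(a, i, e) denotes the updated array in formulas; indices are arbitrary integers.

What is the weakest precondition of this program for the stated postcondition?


Working backward. After the program, the postcondition k + 5 > 2*k - 7 && 2*val + 1 >= 7 must hold; in canonical form it is k < 12 && 2*val >= 6.
Before val := k - 3: k < 12 && 2*k >= 12
Before k := val - 2*val - 1: val > -13 && 2*val <= -14
Before k := a[k + 1] + 7: val > -13 && 2*val <= -14
Answer: WP = val > -13 && 2*val <= -14


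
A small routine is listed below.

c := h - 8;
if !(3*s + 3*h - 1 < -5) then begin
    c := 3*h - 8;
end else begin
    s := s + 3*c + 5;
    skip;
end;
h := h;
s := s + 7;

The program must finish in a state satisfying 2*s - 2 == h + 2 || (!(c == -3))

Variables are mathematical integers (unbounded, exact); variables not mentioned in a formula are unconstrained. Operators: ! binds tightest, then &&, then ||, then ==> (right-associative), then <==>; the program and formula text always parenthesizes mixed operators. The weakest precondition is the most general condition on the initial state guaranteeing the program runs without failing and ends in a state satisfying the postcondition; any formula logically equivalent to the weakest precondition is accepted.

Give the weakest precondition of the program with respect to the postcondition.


Working backward. After the program, the postcondition 2*s - 2 == h + 2 || (!(c == -3)) must hold; in canonical form it is 2*s == h + 4 || (!(c == -3)).
Before s := s + 7: 2*s == h - 10 || (!(c == -3))
Before h := h: 2*s == h - 10 || (!(c == -3))
Then branch requires 2*s == h - 10 || (!(3*h == 5)); else branch requires 6*c + 2*s == h - 20 || (!(c == -3)).
Before the if: ((!(3*h + 3*s < -4)) ==> (2*s == h - 10 || (!(3*h == 5)))) && (3*h + 3*s < -4 ==> (6*c + 2*s == h - 20 || (!(c == -3))))
Before c := h - 8: ((!(3*h + 3*s < -4)) ==> (2*s == h - 10 || (!(3*h == 5)))) && (3*h + 3*s < -4 ==> (5*h + 2*s == 28 || (!(h == 5))))
Answer: WP = ((!(3*h + 3*s < -4)) ==> (2*s == h - 10 || (!(3*h == 5)))) && (3*h + 3*s < -4 ==> (5*h + 2*s == 28 || (!(h == 5))))


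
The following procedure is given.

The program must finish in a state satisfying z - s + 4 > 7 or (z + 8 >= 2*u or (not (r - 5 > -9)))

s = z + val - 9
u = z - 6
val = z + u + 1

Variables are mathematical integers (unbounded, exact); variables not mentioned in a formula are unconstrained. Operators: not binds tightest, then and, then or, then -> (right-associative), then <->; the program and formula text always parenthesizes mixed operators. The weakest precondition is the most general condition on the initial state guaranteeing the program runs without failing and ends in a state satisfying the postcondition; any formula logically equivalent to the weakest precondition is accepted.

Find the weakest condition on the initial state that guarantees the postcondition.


Working backward. After the program, the postcondition z - s + 4 > 7 or (z + 8 >= 2*u or (not (r - 5 > -9))) must hold; in canonical form it is z > s + 3 or z >= 2*u - 8 or (not (r > -4)).
Before val := z + u + 1: z > s + 3 or z >= 2*u - 8 or (not (r > -4))
Before u := z - 6: z > s + 3 or z <= 20 or (not (r > -4))
Before s := z + val - 9: val < 6 or z <= 20 or (not (r > -4))
Answer: WP = val < 6 or z <= 20 or (not (r > -4))


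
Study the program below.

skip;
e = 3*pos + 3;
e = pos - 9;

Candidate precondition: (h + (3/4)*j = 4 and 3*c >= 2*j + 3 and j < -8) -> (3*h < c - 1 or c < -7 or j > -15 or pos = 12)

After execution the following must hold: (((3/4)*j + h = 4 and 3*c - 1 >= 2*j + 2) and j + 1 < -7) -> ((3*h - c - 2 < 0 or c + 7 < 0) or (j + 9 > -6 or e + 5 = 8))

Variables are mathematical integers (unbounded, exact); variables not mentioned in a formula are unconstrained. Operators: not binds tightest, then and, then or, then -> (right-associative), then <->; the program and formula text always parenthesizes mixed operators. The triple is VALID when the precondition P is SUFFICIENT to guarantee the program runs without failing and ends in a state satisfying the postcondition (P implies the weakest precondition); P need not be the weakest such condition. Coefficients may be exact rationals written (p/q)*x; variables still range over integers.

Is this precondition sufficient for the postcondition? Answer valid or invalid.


Working backward. After the program, the postcondition (((3/4)*j + h = 4 and 3*c - 1 >= 2*j + 2) and j + 1 < -7) -> ((3*h - c - 2 < 0 or c + 7 < 0) or (j + 9 > -6 or e + 5 = 8)) must hold; in canonical form it is (h + (3/4)*j = 4 and 3*c >= 2*j + 3 and j < -8) -> (3*h < c + 2 or c < -7 or j > -15 or e = 3).
Before e := pos - 9: (h + (3/4)*j = 4 and 3*c >= 2*j + 3 and j < -8) -> (3*h < c + 2 or c < -7 or j > -15 or pos = 12)
Before e := 3*pos + 3: (h + (3/4)*j = 4 and 3*c >= 2*j + 3 and j < -8) -> (3*h < c + 2 or c < -7 or j > -15 or pos = 12)
Before skip: (h + (3/4)*j = 4 and 3*c >= 2*j + 3 and j < -8) -> (3*h < c + 2 or c < -7 or j > -15 or pos = 12)
The weakest precondition is (h + (3/4)*j = 4 and 3*c >= 2*j + 3 and j < -8) -> (3*h < c + 2 or c < -7 or j > -15 or pos = 12).
Check whether (h + (3/4)*j = 4 and 3*c >= 2*j + 3 and j < -8) -> (3*h < c - 1 or c < -7 or j > -15 or pos = 12) implies it.
Every state satisfying the precondition satisfies the weakest precondition: the implication holds.
Answer: valid
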